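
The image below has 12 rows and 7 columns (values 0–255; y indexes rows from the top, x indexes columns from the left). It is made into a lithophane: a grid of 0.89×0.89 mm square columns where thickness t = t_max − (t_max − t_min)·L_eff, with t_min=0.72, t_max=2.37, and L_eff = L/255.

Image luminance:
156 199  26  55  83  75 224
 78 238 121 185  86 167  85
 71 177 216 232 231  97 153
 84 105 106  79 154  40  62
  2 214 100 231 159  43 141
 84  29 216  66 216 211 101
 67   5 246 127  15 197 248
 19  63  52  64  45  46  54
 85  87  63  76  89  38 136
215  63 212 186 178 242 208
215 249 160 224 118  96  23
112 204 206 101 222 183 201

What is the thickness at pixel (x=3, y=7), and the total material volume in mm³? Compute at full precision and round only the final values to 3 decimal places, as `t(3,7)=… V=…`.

t(3,7)=1.956 V=102.143

span = t_max - t_min = 2.37 - 0.72 = 1.650
L(3,7) = 64, L_eff = 64/255 = 0.250980
t(3,7) = 2.37 - 1.650·0.250980 = 1.956
Σt over all 12·7 pixels = 109609/850 ≈ 128.9517647
V = pitch²·Σt = 0.89²·109609/850 = 102.143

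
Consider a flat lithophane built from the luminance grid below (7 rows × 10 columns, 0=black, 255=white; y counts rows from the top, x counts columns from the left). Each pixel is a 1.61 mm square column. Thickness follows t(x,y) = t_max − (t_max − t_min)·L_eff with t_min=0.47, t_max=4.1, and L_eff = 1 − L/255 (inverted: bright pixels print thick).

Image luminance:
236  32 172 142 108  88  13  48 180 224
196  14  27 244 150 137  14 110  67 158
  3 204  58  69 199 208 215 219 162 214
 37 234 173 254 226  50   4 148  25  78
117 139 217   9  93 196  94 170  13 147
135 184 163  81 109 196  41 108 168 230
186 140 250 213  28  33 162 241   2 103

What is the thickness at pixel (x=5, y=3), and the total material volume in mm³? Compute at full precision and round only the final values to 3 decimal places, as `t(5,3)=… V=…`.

t(5,3)=1.182 V=421.359

span = t_max - t_min = 4.1 - 0.47 = 3.630
L(5,3) = 50, L_eff = 1 - 50/255 = 0.803922 (inverted)
t(5,3) = 4.1 - 3.630·0.803922 = 1.182
Σt over all 7·10 pixels = 690859/4250 ≈ 162.5550588
V = pitch²·Σt = 1.61²·690859/4250 = 421.359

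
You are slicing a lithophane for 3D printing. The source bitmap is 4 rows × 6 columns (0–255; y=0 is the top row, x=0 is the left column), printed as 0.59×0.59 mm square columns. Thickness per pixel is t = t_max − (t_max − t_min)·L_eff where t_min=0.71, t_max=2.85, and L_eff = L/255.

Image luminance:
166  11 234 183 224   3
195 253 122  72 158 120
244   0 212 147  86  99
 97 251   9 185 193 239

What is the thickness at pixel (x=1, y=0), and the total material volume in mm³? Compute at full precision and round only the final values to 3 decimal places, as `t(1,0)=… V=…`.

t(1,0)=2.758 V=13.577

span = t_max - t_min = 2.85 - 0.71 = 2.140
L(1,0) = 11, L_eff = 11/255 = 0.043137
t(1,0) = 2.85 - 2.140·0.043137 = 2.758
Σt over all 4·6 pixels = 497279/12750 ≈ 39.0022745
V = pitch²·Σt = 0.59²·497279/12750 = 13.577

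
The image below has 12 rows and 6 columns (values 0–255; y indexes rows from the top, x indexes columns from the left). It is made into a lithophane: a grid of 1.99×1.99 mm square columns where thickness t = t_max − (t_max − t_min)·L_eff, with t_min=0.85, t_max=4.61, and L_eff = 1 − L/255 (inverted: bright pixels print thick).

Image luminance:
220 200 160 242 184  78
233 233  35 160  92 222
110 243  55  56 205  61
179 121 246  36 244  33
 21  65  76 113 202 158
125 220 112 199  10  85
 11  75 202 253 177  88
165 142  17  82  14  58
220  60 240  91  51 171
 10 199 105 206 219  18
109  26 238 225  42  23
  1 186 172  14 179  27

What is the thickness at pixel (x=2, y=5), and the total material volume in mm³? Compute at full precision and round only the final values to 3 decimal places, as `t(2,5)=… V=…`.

span = t_max - t_min = 4.61 - 0.85 = 3.760
L(2,5) = 112, L_eff = 1 - 112/255 = 0.560784 (inverted)
t(2,5) = 4.61 - 3.760·0.560784 = 2.501
Σt over all 12·6 pixels = 3334/17 ≈ 196.1176471
V = pitch²·Σt = 1.99²·3334/17 = 776.645

t(2,5)=2.501 V=776.645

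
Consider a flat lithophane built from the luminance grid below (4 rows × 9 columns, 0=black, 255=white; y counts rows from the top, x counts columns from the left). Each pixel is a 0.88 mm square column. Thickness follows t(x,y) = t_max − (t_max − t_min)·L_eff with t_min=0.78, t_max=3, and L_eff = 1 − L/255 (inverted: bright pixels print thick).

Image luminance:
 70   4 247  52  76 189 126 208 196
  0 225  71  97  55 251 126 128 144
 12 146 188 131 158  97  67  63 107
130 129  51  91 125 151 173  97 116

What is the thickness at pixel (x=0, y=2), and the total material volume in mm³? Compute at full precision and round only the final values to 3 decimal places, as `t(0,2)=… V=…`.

span = t_max - t_min = 3 - 0.78 = 2.220
L(0,2) = 12, L_eff = 1 - 12/255 = 0.952941 (inverted)
t(0,2) = 3 - 2.220·0.952941 = 0.884
Σt over all 4·9 pixels = 278329/4250 ≈ 65.4891765
V = pitch²·Σt = 0.88²·278329/4250 = 50.715

t(0,2)=0.884 V=50.715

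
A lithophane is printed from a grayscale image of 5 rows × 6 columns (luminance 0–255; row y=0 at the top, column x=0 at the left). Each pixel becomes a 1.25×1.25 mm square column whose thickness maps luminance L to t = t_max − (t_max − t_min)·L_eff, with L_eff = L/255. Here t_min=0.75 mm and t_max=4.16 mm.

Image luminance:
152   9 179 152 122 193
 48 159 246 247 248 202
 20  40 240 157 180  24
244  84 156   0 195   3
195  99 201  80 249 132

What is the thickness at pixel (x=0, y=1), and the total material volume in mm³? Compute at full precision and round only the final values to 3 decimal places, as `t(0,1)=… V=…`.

span = t_max - t_min = 4.16 - 0.75 = 3.410
L(0,1) = 48, L_eff = 48/255 = 0.188235
t(0,1) = 4.16 - 3.410·0.188235 = 3.518
Σt over all 5·6 pixels = 432776/6375 ≈ 67.8864314
V = pitch²·Σt = 1.25²·432776/6375 = 106.073

t(0,1)=3.518 V=106.073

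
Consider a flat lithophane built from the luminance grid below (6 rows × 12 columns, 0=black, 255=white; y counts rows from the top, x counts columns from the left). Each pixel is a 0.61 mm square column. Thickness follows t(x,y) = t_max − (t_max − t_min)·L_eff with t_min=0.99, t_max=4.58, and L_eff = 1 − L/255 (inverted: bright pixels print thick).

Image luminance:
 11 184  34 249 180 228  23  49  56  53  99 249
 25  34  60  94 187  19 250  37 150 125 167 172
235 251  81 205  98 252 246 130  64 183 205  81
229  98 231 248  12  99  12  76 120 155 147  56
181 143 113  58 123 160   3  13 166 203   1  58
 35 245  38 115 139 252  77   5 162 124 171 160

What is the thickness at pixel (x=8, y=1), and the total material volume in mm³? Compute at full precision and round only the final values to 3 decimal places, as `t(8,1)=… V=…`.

span = t_max - t_min = 4.58 - 0.99 = 3.590
L(8,1) = 150, L_eff = 1 - 150/255 = 0.411765 (inverted)
t(8,1) = 4.58 - 3.590·0.411765 = 3.102
Σt over all 6·12 pixels = 841081/4250 ≈ 197.9014118
V = pitch²·Σt = 0.61²·841081/4250 = 73.639

t(8,1)=3.102 V=73.639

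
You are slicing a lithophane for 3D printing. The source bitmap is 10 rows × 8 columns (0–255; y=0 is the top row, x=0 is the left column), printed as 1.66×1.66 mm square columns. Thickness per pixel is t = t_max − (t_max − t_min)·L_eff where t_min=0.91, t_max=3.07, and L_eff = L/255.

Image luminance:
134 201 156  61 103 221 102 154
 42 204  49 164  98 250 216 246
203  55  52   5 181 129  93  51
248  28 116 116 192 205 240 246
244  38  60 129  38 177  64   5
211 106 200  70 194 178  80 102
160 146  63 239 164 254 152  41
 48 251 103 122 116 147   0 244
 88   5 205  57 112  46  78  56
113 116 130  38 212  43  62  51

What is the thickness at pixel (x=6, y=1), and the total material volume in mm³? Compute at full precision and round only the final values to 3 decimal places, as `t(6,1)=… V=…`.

t(6,1)=1.240 V=440.582

span = t_max - t_min = 3.07 - 0.91 = 2.160
L(6,1) = 216, L_eff = 216/255 = 0.847059
t(6,1) = 3.07 - 2.160·0.847059 = 1.240
Σt over all 10·8 pixels = 339758/2125 ≈ 159.8861176
V = pitch²·Σt = 1.66²·339758/2125 = 440.582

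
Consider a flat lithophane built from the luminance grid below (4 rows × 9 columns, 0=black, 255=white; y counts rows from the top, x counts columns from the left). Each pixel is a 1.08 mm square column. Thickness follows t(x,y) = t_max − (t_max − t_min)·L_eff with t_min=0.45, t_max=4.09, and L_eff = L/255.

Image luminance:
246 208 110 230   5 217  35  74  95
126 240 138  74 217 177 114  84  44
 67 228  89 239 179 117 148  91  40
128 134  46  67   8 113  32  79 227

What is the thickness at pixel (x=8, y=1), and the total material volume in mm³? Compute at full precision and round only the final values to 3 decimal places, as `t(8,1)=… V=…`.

t(8,1)=3.462 V=97.383

span = t_max - t_min = 4.09 - 0.45 = 3.640
L(8,1) = 44, L_eff = 44/255 = 0.172549
t(8,1) = 4.09 - 3.640·0.172549 = 3.462
Σt over all 4·9 pixels = 532249/6375 ≈ 83.4900392
V = pitch²·Σt = 1.08²·532249/6375 = 97.383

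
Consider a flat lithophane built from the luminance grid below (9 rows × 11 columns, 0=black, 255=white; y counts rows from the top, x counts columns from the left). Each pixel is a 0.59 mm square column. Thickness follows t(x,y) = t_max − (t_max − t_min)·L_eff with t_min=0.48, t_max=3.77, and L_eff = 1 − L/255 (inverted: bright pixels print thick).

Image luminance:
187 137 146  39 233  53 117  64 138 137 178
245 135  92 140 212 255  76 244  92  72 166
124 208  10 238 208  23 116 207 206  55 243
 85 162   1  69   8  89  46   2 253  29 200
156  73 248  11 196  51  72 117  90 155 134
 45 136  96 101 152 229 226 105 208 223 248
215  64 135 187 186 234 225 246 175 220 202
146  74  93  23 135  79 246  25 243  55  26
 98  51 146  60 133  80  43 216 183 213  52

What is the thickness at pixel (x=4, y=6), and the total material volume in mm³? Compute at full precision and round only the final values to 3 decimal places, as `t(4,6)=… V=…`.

t(4,6)=2.880 V=76.369

span = t_max - t_min = 3.77 - 0.48 = 3.290
L(4,6) = 186, L_eff = 1 - 186/255 = 0.270588 (inverted)
t(4,6) = 3.77 - 3.290·0.270588 = 2.880
Σt over all 9·11 pixels = 5594369/25500 ≈ 219.3870196
V = pitch²·Σt = 0.59²·5594369/25500 = 76.369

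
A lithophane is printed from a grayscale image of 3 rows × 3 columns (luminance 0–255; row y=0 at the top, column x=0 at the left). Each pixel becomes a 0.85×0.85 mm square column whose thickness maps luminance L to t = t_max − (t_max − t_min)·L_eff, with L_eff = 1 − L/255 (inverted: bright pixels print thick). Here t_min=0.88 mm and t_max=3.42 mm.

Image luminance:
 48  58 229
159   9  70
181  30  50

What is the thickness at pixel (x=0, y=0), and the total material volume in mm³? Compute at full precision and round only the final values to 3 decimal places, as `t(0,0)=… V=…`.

span = t_max - t_min = 3.42 - 0.88 = 2.540
L(0,0) = 48, L_eff = 1 - 48/255 = 0.811765 (inverted)
t(0,0) = 3.42 - 2.540·0.811765 = 1.358
Σt over all 3·3 pixels = 34483/2125 ≈ 16.2272941
V = pitch²·Σt = 0.85²·34483/2125 = 11.724

t(0,0)=1.358 V=11.724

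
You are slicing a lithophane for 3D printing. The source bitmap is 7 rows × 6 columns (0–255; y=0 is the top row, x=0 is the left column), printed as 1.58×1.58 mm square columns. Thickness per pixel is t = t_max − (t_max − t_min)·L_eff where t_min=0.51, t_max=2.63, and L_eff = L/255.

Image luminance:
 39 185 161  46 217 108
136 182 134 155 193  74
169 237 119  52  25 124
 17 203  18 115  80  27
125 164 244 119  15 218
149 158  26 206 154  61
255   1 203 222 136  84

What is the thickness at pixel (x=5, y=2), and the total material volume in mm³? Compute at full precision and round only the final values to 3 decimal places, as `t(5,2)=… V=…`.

span = t_max - t_min = 2.63 - 0.51 = 2.120
L(5,2) = 124, L_eff = 124/255 = 0.486275
t(5,2) = 2.63 - 2.120·0.486275 = 1.599
Σt over all 7·6 pixels = 840629/12750 ≈ 65.9316863
V = pitch²·Σt = 1.58²·840629/12750 = 164.592

t(5,2)=1.599 V=164.592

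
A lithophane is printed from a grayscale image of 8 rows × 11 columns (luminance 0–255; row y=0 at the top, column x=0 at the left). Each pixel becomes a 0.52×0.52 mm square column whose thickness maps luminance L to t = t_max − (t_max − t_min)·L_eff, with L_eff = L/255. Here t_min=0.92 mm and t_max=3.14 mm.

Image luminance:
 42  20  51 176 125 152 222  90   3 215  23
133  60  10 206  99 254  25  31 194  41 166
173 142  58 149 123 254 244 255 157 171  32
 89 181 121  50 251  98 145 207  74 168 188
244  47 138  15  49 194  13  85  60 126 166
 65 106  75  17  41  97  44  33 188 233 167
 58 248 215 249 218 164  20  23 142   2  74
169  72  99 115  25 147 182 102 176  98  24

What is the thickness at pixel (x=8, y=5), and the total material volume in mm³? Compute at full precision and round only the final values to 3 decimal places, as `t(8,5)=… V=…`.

t(8,5)=1.503 V=50.016

span = t_max - t_min = 3.14 - 0.92 = 2.220
L(8,5) = 188, L_eff = 188/255 = 0.737255
t(8,5) = 3.14 - 2.220·0.737255 = 1.503
Σt over all 8·11 pixels = 786119/4250 ≈ 184.9691765
V = pitch²·Σt = 0.52²·786119/4250 = 50.016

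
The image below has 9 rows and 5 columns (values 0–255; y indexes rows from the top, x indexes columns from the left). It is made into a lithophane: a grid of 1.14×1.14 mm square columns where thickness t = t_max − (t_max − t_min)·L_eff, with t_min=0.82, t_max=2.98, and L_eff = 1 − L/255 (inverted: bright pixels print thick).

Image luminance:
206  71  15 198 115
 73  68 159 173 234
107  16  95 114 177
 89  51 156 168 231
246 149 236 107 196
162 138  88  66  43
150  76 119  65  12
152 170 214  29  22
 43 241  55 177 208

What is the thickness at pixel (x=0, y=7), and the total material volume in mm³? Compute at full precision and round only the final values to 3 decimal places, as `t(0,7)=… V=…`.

t(0,7)=2.108 V=110.483

span = t_max - t_min = 2.98 - 0.82 = 2.160
L(0,7) = 152, L_eff = 1 - 152/255 = 0.403922 (inverted)
t(0,7) = 2.98 - 2.160·0.403922 = 2.108
Σt over all 9·5 pixels = 72261/850 ≈ 85.0129412
V = pitch²·Σt = 1.14²·72261/850 = 110.483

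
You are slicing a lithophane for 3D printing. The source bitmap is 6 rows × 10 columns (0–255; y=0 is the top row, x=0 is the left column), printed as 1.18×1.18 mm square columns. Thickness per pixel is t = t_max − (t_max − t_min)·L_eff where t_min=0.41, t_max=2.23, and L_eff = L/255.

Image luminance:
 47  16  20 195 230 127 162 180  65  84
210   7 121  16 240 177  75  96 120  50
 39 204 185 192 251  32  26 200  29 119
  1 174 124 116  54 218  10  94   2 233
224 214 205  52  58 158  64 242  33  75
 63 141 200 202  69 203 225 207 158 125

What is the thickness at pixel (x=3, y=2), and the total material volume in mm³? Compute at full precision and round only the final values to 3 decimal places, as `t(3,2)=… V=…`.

t(3,2)=0.860 V=112.176

span = t_max - t_min = 2.23 - 0.41 = 1.820
L(3,2) = 192, L_eff = 192/255 = 0.752941
t(3,2) = 2.23 - 1.820·0.752941 = 0.860
Σt over all 6·10 pixels = 1027181/12750 ≈ 80.5632157
V = pitch²·Σt = 1.18²·1027181/12750 = 112.176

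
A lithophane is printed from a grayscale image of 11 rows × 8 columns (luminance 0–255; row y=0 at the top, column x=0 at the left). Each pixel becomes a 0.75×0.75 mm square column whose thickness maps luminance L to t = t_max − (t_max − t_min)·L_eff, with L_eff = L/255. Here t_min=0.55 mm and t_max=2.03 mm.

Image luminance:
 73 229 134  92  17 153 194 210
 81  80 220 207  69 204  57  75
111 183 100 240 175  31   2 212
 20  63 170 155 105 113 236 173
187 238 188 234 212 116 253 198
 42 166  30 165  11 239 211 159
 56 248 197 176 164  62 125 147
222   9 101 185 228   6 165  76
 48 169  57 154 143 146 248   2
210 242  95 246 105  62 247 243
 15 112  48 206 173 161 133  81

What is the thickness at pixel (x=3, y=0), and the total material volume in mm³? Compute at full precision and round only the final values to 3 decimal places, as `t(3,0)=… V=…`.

t(3,0)=1.496 V=60.179

span = t_max - t_min = 2.03 - 0.55 = 1.480
L(3,0) = 92, L_eff = 92/255 = 0.360784
t(3,0) = 2.03 - 1.480·0.360784 = 1.496
Σt over all 11·8 pixels = 682028/6375 ≈ 106.9847843
V = pitch²·Σt = 0.75²·682028/6375 = 60.179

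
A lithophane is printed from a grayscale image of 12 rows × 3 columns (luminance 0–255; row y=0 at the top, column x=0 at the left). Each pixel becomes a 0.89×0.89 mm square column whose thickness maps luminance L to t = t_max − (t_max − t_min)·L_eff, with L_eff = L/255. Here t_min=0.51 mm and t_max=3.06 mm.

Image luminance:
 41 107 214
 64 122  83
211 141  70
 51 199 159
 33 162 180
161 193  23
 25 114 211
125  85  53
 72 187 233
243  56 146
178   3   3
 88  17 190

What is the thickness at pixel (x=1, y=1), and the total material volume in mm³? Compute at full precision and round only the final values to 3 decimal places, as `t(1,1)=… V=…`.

t(1,1)=1.840 V=53.649

span = t_max - t_min = 3.06 - 0.51 = 2.550
L(1,1) = 122, L_eff = 122/255 = 0.478431
t(1,1) = 3.06 - 2.550·0.478431 = 1.840
Σt over all 12·3 pixels = 67.73
V = pitch²·Σt = 0.89²·67.73 = 53.649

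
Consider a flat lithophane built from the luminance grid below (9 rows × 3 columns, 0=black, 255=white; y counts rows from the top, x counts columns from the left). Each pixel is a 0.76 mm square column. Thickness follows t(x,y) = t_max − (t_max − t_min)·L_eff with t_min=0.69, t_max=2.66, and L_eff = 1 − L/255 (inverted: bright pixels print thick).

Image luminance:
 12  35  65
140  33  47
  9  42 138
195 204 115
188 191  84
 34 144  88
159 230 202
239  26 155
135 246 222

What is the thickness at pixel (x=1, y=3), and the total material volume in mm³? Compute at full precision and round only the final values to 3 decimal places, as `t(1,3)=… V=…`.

t(1,3)=2.266 V=25.834

span = t_max - t_min = 2.66 - 0.69 = 1.970
L(1,3) = 204, L_eff = 1 - 204/255 = 0.200000 (inverted)
t(1,3) = 2.66 - 1.970·0.200000 = 2.266
Σt over all 9·3 pixels = 380177/8500 ≈ 44.7267059
V = pitch²·Σt = 0.76²·380177/8500 = 25.834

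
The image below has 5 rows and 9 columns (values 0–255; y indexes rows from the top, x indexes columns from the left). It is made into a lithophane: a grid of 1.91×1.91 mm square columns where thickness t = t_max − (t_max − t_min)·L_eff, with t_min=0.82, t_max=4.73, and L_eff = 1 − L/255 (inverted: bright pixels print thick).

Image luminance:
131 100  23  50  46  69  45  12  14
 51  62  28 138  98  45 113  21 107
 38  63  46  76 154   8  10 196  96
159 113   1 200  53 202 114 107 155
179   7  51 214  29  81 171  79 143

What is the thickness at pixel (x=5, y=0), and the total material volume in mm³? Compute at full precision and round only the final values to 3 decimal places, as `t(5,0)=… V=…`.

t(5,0)=1.878 V=352.659

span = t_max - t_min = 4.73 - 0.82 = 3.910
L(5,0) = 69, L_eff = 1 - 69/255 = 0.729412 (inverted)
t(5,0) = 4.73 - 3.910·0.729412 = 1.878
Σt over all 5·9 pixels = 36251/375 ≈ 96.6693333
V = pitch²·Σt = 1.91²·36251/375 = 352.659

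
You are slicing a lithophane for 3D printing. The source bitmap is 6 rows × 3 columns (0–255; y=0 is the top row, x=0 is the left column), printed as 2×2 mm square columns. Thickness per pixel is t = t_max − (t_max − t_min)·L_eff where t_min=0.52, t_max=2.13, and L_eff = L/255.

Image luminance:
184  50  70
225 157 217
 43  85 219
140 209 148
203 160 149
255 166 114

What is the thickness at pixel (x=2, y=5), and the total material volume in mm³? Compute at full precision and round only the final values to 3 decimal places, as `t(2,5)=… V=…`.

span = t_max - t_min = 2.13 - 0.52 = 1.610
L(2,5) = 114, L_eff = 114/255 = 0.447059
t(2,5) = 2.13 - 1.610·0.447059 = 1.410
Σt over all 6·3 pixels = 131959/6375 ≈ 20.6994510
V = pitch²·Σt = 2²·131959/6375 = 82.798

t(2,5)=1.410 V=82.798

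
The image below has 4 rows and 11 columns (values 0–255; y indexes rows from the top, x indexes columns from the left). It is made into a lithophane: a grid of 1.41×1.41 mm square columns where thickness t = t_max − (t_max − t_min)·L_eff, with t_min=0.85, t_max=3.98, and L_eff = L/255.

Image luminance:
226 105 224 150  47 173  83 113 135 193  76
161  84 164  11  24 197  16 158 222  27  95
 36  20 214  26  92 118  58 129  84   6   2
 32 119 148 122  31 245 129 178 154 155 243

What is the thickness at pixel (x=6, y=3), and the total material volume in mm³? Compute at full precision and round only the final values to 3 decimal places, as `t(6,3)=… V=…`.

t(6,3)=2.397 V=225.531

span = t_max - t_min = 3.98 - 0.85 = 3.130
L(6,3) = 129, L_eff = 129/255 = 0.505882
t(6,3) = 3.98 - 3.130·0.505882 = 2.397
Σt over all 4·11 pixels = 192849/1700 ≈ 113.4405882
V = pitch²·Σt = 1.41²·192849/1700 = 225.531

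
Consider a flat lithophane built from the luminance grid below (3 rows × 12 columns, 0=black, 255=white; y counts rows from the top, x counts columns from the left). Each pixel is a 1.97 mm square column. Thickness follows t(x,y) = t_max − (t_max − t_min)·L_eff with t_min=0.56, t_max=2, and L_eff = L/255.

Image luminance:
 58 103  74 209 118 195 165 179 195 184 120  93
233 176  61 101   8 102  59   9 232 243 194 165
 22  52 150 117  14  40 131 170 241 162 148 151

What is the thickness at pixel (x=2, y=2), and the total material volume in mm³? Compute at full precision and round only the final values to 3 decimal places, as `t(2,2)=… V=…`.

t(2,2)=1.153 V=176.991

span = t_max - t_min = 2 - 0.56 = 1.440
L(2,2) = 150, L_eff = 150/255 = 0.588235
t(2,2) = 2 - 1.440·0.588235 = 1.153
Σt over all 3·12 pixels = 96912/2125 ≈ 45.6056471
V = pitch²·Σt = 1.97²·96912/2125 = 176.991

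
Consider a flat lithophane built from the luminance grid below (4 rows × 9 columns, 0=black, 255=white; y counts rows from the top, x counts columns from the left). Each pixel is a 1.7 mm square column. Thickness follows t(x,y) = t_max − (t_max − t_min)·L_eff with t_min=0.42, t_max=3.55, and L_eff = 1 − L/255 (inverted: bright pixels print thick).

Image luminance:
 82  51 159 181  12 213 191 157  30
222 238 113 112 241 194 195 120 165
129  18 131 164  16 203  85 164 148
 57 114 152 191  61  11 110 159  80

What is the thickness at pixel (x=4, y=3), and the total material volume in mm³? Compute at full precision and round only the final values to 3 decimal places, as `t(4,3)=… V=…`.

span = t_max - t_min = 3.55 - 0.42 = 3.130
L(4,3) = 61, L_eff = 1 - 61/255 = 0.760784 (inverted)
t(4,3) = 3.55 - 3.130·0.760784 = 1.169
Σt over all 4·9 pixels = 1846957/25500 ≈ 72.4296863
V = pitch²·Σt = 1.7²·1846957/25500 = 209.322

t(4,3)=1.169 V=209.322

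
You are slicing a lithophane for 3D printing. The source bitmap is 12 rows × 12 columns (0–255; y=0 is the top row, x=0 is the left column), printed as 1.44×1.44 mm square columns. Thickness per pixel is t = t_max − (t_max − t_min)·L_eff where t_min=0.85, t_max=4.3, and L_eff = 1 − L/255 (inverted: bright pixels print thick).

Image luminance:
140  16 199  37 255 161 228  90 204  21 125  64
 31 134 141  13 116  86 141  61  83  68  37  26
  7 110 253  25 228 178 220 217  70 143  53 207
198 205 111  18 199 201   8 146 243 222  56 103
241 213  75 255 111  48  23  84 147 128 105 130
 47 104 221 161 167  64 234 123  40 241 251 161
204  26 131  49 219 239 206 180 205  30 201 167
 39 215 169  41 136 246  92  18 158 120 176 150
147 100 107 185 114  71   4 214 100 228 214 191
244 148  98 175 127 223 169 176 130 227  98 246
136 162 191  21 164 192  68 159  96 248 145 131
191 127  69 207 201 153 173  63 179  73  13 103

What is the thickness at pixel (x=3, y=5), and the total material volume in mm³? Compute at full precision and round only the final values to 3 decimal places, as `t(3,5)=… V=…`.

span = t_max - t_min = 4.3 - 0.85 = 3.450
L(3,5) = 161, L_eff = 1 - 161/255 = 0.368627 (inverted)
t(3,5) = 4.3 - 3.450·0.368627 = 3.028
Σt over all 12·12 pixels = 13219/34 ≈ 388.7941176
V = pitch²·Σt = 1.44²·13219/34 = 806.203

t(3,5)=3.028 V=806.203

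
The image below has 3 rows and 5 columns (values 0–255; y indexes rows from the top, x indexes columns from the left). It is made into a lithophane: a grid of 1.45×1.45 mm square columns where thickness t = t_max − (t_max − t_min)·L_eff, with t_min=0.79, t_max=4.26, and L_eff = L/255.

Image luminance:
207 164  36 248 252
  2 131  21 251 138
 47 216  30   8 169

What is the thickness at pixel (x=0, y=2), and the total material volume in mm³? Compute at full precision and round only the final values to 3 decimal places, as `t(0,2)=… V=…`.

span = t_max - t_min = 4.26 - 0.79 = 3.470
L(0,2) = 47, L_eff = 47/255 = 0.184314
t(0,2) = 4.26 - 3.470·0.184314 = 3.620
Σt over all 3·5 pixels = 32107/850 ≈ 37.7729412
V = pitch²·Σt = 1.45²·32107/850 = 79.418

t(0,2)=3.620 V=79.418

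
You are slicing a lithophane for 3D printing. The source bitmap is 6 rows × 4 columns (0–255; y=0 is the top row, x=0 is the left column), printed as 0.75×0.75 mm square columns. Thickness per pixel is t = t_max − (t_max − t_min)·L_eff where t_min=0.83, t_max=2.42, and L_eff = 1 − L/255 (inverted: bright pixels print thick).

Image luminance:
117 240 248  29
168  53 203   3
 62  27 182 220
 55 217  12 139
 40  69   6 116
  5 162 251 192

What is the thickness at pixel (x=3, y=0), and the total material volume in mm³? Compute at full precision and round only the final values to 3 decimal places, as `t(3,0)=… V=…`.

t(3,0)=1.011 V=21.082

span = t_max - t_min = 2.42 - 0.83 = 1.590
L(3,0) = 29, L_eff = 1 - 29/255 = 0.886275 (inverted)
t(3,0) = 2.42 - 1.590·0.886275 = 1.011
Σt over all 6·4 pixels = 79642/2125 ≈ 37.4785882
V = pitch²·Σt = 0.75²·79642/2125 = 21.082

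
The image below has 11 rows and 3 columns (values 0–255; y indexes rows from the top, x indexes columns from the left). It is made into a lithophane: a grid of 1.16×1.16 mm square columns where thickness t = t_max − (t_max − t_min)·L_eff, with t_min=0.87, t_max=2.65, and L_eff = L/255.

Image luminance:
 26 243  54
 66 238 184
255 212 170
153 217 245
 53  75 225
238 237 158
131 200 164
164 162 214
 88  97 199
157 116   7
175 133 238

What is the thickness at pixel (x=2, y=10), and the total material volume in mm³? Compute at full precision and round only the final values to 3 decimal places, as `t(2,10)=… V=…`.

span = t_max - t_min = 2.65 - 0.87 = 1.780
L(2,10) = 238, L_eff = 238/255 = 0.933333
t(2,10) = 2.65 - 1.780·0.933333 = 0.989
Σt over all 11·3 pixels = 1287643/25500 ≈ 50.4958039
V = pitch²·Σt = 1.16²·1287643/25500 = 67.947

t(2,10)=0.989 V=67.947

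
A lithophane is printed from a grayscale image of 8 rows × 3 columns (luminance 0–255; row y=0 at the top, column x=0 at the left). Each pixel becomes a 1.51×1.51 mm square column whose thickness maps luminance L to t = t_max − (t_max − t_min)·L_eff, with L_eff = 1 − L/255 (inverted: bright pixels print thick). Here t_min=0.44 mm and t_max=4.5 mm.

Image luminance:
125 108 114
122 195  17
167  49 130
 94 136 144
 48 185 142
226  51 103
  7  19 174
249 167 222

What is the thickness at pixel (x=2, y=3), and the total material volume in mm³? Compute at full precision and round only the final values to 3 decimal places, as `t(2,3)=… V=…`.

t(2,3)=2.733 V=132.768

span = t_max - t_min = 4.5 - 0.44 = 4.060
L(2,3) = 144, L_eff = 1 - 144/255 = 0.435294 (inverted)
t(2,3) = 4.5 - 4.060·0.435294 = 2.733
Σt over all 8·3 pixels = 123737/2125 ≈ 58.2291765
V = pitch²·Σt = 1.51²·123737/2125 = 132.768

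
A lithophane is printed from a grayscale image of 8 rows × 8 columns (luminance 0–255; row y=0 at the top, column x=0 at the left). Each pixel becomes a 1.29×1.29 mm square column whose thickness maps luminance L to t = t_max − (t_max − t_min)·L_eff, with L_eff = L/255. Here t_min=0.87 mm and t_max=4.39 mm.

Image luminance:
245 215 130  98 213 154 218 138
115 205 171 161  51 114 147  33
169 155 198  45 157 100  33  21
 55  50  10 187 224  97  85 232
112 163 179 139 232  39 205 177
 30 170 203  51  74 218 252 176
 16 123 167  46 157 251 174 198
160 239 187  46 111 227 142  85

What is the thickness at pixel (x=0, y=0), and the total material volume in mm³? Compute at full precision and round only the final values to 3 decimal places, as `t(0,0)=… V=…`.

t(0,0)=1.008 V=261.380

span = t_max - t_min = 4.39 - 0.87 = 3.520
L(0,0) = 245, L_eff = 245/255 = 0.960784
t(0,0) = 4.39 - 3.520·0.960784 = 1.008
Σt over all 8·8 pixels = 200264/1275 ≈ 157.0698039
V = pitch²·Σt = 1.29²·200264/1275 = 261.380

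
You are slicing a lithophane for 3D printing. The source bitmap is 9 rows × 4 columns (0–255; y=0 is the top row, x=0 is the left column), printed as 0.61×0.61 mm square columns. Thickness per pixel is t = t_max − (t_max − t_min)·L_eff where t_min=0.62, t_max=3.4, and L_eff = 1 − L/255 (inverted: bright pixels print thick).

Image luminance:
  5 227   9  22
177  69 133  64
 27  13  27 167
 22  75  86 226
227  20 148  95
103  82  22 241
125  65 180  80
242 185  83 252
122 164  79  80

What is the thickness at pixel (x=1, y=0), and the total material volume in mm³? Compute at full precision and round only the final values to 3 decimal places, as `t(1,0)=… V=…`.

t(1,0)=3.095 V=24.305

span = t_max - t_min = 3.4 - 0.62 = 2.780
L(1,0) = 227, L_eff = 1 - 227/255 = 0.109804 (inverted)
t(1,0) = 3.4 - 2.780·0.109804 = 3.095
Σt over all 9·4 pixels = 24494/375 ≈ 65.3173333
V = pitch²·Σt = 0.61²·24494/375 = 24.305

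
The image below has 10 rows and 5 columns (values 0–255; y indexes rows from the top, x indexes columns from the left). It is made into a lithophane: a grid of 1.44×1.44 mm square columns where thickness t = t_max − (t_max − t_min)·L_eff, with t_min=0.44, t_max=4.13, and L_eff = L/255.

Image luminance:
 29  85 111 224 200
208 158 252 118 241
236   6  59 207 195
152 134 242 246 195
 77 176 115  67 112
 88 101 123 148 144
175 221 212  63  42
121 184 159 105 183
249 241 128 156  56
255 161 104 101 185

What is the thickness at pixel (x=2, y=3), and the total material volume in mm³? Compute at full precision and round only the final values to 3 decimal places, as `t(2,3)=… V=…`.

t(2,3)=0.628 V=201.652

span = t_max - t_min = 4.13 - 0.44 = 3.690
L(2,3) = 242, L_eff = 242/255 = 0.949020
t(2,3) = 4.13 - 3.690·0.949020 = 0.628
Σt over all 10·5 pixels = 8266/85 ≈ 97.2470588
V = pitch²·Σt = 1.44²·8266/85 = 201.652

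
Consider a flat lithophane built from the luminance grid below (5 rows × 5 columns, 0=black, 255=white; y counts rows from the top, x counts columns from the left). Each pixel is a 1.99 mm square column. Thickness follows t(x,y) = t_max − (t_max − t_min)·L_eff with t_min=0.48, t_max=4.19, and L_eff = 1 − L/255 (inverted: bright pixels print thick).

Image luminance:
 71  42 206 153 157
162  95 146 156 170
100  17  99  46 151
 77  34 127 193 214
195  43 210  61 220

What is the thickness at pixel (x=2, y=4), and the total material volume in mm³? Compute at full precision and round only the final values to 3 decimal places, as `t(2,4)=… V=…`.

span = t_max - t_min = 4.19 - 0.48 = 3.710
L(2,4) = 210, L_eff = 1 - 210/255 = 0.176471 (inverted)
t(2,4) = 4.19 - 3.710·0.176471 = 3.535
Σt over all 5·5 pixels = 17327/300 ≈ 57.7566667
V = pitch²·Σt = 1.99²·17327/300 = 228.722

t(2,4)=3.535 V=228.722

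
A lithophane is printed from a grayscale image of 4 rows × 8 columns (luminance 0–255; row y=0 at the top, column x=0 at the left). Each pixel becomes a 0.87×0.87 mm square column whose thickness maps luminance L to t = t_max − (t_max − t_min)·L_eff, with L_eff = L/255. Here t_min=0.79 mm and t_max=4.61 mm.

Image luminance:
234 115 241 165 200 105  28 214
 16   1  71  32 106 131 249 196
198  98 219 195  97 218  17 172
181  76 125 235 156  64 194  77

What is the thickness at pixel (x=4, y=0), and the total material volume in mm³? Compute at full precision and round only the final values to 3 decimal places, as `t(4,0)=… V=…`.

span = t_max - t_min = 4.61 - 0.79 = 3.820
L(4,0) = 200, L_eff = 200/255 = 0.784314
t(4,0) = 4.61 - 3.820·0.784314 = 1.614
Σt over all 4·8 pixels = 517757/6375 ≈ 81.2167843
V = pitch²·Σt = 0.87²·517757/6375 = 61.473

t(4,0)=1.614 V=61.473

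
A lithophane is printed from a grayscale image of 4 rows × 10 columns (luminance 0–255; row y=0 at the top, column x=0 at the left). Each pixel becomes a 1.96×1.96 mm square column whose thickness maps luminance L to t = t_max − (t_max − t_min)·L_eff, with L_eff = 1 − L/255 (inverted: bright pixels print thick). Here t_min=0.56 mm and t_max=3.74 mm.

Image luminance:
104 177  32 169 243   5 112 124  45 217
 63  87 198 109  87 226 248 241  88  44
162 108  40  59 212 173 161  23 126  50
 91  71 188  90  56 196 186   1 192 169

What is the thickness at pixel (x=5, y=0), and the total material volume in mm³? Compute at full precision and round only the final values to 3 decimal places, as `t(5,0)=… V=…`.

t(5,0)=0.622 V=324.293

span = t_max - t_min = 3.74 - 0.56 = 3.180
L(5,0) = 5, L_eff = 1 - 5/255 = 0.980392 (inverted)
t(5,0) = 3.74 - 3.180·0.980392 = 0.622
Σt over all 4·10 pixels = 358769/4250 ≈ 84.4162353
V = pitch²·Σt = 1.96²·358769/4250 = 324.293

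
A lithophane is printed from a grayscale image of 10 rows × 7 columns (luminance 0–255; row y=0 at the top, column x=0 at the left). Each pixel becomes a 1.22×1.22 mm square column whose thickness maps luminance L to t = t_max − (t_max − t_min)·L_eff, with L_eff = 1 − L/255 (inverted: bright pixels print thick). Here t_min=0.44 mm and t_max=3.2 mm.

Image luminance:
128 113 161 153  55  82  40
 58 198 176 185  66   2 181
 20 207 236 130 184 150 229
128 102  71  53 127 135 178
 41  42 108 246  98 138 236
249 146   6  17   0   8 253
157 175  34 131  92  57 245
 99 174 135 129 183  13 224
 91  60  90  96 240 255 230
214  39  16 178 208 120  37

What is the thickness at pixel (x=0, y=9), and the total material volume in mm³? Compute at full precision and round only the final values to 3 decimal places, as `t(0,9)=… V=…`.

t(0,9)=2.756 V=188.543

span = t_max - t_min = 3.2 - 0.44 = 2.760
L(0,9) = 214, L_eff = 1 - 214/255 = 0.160784 (inverted)
t(0,9) = 3.2 - 2.760·0.160784 = 2.756
Σt over all 10·7 pixels = 269184/2125 ≈ 126.6748235
V = pitch²·Σt = 1.22²·269184/2125 = 188.543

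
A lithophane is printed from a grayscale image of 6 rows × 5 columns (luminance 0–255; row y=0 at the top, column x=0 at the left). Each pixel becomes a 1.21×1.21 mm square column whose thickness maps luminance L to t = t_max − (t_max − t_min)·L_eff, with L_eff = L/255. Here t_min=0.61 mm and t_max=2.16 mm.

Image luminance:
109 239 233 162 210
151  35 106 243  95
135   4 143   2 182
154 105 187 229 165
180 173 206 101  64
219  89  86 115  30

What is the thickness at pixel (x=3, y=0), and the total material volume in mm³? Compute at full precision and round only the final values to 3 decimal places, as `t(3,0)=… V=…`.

span = t_max - t_min = 2.16 - 0.61 = 1.550
L(3,0) = 162, L_eff = 162/255 = 0.635294
t(3,0) = 2.16 - 1.550·0.635294 = 1.175
Σt over all 6·5 pixels = 16814/425 ≈ 39.5623529
V = pitch²·Σt = 1.21²·16814/425 = 57.923

t(3,0)=1.175 V=57.923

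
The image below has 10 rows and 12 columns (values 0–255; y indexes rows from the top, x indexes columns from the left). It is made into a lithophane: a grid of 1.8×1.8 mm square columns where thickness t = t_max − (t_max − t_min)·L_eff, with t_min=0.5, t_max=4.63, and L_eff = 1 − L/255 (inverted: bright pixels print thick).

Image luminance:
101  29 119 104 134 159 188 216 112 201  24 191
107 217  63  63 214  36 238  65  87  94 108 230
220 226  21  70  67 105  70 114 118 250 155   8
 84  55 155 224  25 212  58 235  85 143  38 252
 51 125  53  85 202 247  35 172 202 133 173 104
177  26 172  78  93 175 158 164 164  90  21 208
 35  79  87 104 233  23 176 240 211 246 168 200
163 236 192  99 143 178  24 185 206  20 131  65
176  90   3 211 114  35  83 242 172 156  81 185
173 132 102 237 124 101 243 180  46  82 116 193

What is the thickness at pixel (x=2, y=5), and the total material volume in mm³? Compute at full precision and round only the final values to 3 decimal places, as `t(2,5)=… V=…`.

span = t_max - t_min = 4.63 - 0.5 = 4.130
L(2,5) = 172, L_eff = 1 - 172/255 = 0.325490 (inverted)
t(2,5) = 4.63 - 4.130·0.325490 = 3.286
Σt over all 10·12 pixels = 8104547/25500 ≈ 317.8253725
V = pitch²·Σt = 1.8²·8104547/25500 = 1029.754

t(2,5)=3.286 V=1029.754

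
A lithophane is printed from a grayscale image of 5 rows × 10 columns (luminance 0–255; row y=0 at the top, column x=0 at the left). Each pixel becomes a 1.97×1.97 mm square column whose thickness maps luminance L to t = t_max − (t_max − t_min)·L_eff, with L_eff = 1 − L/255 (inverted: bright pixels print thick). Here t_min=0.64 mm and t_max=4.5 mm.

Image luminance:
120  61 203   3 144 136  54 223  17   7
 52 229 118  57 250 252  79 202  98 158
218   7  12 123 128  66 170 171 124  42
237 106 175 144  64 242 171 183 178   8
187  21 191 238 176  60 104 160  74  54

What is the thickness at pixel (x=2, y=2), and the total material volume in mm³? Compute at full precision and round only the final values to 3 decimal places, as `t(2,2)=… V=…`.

span = t_max - t_min = 4.5 - 0.64 = 3.860
L(2,2) = 12, L_eff = 1 - 12/255 = 0.952941 (inverted)
t(2,2) = 4.5 - 3.860·0.952941 = 0.822
Σt over all 5·10 pixels = 541107/4250 ≈ 127.3192941
V = pitch²·Σt = 1.97²·541107/4250 = 494.113

t(2,2)=0.822 V=494.113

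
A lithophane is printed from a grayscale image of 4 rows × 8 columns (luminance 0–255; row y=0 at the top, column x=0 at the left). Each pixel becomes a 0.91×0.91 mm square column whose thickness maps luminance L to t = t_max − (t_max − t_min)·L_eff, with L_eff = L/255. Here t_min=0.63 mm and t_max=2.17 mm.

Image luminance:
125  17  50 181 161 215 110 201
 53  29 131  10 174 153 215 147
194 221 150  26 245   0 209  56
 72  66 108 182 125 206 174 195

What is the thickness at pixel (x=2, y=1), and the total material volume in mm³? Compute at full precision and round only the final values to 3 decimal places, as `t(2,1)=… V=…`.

span = t_max - t_min = 2.17 - 0.63 = 1.540
L(2,1) = 131, L_eff = 131/255 = 0.513725
t(2,1) = 2.17 - 1.540·0.513725 = 1.379
Σt over all 4·8 pixels = 561883/12750 ≈ 44.0692549
V = pitch²·Σt = 0.91²·561883/12750 = 36.494

t(2,1)=1.379 V=36.494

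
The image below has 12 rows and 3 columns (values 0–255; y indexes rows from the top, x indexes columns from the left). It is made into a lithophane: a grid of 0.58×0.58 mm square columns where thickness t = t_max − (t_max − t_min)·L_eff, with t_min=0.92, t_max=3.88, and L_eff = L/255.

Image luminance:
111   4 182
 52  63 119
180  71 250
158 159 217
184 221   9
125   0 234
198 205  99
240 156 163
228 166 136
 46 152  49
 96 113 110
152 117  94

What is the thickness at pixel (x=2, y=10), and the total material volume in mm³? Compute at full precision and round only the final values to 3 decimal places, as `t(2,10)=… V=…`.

t(2,10)=2.603 V=28.015

span = t_max - t_min = 3.88 - 0.92 = 2.960
L(2,10) = 110, L_eff = 110/255 = 0.431373
t(2,10) = 3.88 - 2.960·0.431373 = 2.603
Σt over all 12·3 pixels = 530894/6375 ≈ 83.2774902
V = pitch²·Σt = 0.58²·530894/6375 = 28.015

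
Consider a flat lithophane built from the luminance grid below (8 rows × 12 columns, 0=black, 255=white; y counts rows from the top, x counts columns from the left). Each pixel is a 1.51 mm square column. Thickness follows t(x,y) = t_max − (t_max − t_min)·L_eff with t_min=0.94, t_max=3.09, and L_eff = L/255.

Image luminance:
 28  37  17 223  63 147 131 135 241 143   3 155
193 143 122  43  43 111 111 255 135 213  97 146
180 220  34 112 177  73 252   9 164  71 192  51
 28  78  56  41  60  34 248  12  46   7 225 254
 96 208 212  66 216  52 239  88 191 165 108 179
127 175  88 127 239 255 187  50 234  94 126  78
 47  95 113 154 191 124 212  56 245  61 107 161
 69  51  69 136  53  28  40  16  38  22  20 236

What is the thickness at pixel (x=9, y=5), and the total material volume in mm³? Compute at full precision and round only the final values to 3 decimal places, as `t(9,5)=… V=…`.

span = t_max - t_min = 3.09 - 0.94 = 2.150
L(9,5) = 94, L_eff = 94/255 = 0.368627
t(9,5) = 3.09 - 2.150·0.368627 = 2.297
Σt over all 8·12 pixels = 203647/1020 ≈ 199.6539216
V = pitch²·Σt = 1.51²·203647/1020 = 455.231

t(9,5)=2.297 V=455.231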